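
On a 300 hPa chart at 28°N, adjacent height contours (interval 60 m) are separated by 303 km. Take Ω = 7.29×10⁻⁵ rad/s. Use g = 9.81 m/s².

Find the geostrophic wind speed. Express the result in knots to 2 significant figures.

Coriolis parameter at 28°N:
f = 2Ω sin φ = 2 × 7.29×10⁻⁵ × sin 28° = 6.84×10⁻⁵ s⁻¹
Height gradient: |∂Z/∂n| = 60 m / 303000 m = 1.98×10⁻⁴
On a pressure surface, geostrophic balance gives V_g = (g/f)|∂Z/∂n|:
V_g = 9.81 × 1.98×10⁻⁴ / 6.84×10⁻⁵ = 28.4 m/s
Converting: 28.4 m/s × 1.944 = 55 knots

55 knots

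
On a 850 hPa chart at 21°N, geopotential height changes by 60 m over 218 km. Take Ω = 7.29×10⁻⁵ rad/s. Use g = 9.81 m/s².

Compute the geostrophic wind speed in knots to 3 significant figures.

100 knots

Coriolis parameter at 21°N:
f = 2Ω sin φ = 2 × 7.29×10⁻⁵ × sin 21° = 5.23×10⁻⁵ s⁻¹
Height gradient: |∂Z/∂n| = 60 m / 218000 m = 2.75×10⁻⁴
On a pressure surface, geostrophic balance gives V_g = (g/f)|∂Z/∂n|:
V_g = 9.81 × 2.75×10⁻⁴ / 5.23×10⁻⁵ = 51.7 m/s
Converting: 51.7 m/s × 1.944 = 100 knots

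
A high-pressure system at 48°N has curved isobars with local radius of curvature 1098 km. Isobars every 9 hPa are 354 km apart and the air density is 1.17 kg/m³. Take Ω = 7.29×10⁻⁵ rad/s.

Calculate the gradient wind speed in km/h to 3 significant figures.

Coriolis parameter at 48°N:
f = 2Ω sin φ = 2 × 7.29×10⁻⁵ × sin 48° = 1.08×10⁻⁴ s⁻¹
Pressure gradient: |∂P/∂n| = 900 Pa / 354000 m = 2.54×10⁻³ Pa/m
Geostrophic speed: V_g = |∂P/∂n|/(fρ) = 2.54×10⁻³/(1.08×10⁻⁴ × 1.17) = 20.1 m/s
Around a high, pressure-gradient force acts outward with centrifugal, so Coriolis balances both:
fV = (1/ρ)|∂P/∂n| + V²/R  →  V² − fR·V + fR·V_g = 0
With fR = 1.08×10⁻⁴ × 1098×10³ m = 119 m/s:
V = [fR − √((fR)² − 4 fR V_g)]/2 = [119 − √(119² − 4×119×20.1)]/2 = 25.5 m/s
Supergeostrophic (V > V_g = 20.1 m/s), as expected around a high.
Converting: 25.5 m/s × 3.6 = 91.9 km/h

91.9 km/h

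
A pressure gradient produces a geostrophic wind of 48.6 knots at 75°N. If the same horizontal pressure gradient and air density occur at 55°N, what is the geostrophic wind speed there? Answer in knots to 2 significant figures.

57 knots

With the same pressure gradient and density, V_g ∝ 1/f ∝ 1/sin φ.
V₂ = V₁ · sin φ₁ / sin φ₂ = 48.6 × sin 75° / sin 55°
V₂ = 48.6 × 0.9659/0.8192 = 57 knots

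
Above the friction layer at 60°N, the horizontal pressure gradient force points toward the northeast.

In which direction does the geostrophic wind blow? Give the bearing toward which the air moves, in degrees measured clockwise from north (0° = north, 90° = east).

The pressure-gradient force points toward the northeast (bearing 045°).
Geostrophic balance: in the Northern Hemisphere the Coriolis force deflects motion to the right, so the geostrophic wind blows 90° to the right of the pressure-gradient force (low pressure on the left).
Rotating 045° by 90° clockwise gives 135° — the wind blows toward the southeast.

135°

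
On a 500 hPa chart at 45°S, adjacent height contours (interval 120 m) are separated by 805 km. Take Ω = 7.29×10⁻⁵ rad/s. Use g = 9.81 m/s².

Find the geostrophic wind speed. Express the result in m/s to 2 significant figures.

14 m/s

Coriolis parameter at 45°S:
f = 2Ω sin φ = 2 × 7.29×10⁻⁵ × sin 45° = 1.03×10⁻⁴ s⁻¹
Height gradient: |∂Z/∂n| = 120 m / 805000 m = 1.49×10⁻⁴
On a pressure surface, geostrophic balance gives V_g = (g/f)|∂Z/∂n|:
V_g = 9.81 × 1.49×10⁻⁴ / 1.03×10⁻⁴ = 14.2 m/s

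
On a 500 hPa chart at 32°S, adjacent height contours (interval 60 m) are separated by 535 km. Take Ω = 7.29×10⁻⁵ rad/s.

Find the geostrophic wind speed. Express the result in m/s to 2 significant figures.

14 m/s

Coriolis parameter at 32°S:
f = 2Ω sin φ = 2 × 7.29×10⁻⁵ × sin 32° = 7.73×10⁻⁵ s⁻¹
Height gradient: |∂Z/∂n| = 60 m / 535000 m = 1.12×10⁻⁴
On a pressure surface, geostrophic balance gives V_g = (g/f)|∂Z/∂n|:
V_g = 9.81 × 1.12×10⁻⁴ / 7.73×10⁻⁵ = 14.2 m/s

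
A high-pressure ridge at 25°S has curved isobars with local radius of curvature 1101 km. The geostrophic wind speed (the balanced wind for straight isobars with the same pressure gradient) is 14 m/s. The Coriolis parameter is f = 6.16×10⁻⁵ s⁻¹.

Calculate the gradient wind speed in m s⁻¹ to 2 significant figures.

Around a high, pressure-gradient force acts outward with centrifugal, so Coriolis balances both:
fV = (1/ρ)|∂P/∂n| + V²/R  →  V² − fR·V + fR·V_g = 0
With fR = 6.16×10⁻⁵ × 1101×10³ m = 67.8 m/s:
V = [fR − √((fR)² − 4 fR V_g)]/2 = [67.8 − √(67.8² − 4×67.8×14)]/2 = 19.8 m/s
Supergeostrophic (V > V_g = 14 m/s), as expected around a high.

20 m s⁻¹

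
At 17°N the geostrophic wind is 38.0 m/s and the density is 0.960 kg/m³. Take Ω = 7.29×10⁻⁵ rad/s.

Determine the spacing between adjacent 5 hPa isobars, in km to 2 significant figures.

320 km

Coriolis parameter at 17°N:
f = 2Ω sin φ = 2 × 7.29×10⁻⁵ × sin 17° = 4.26×10⁻⁵ s⁻¹
Geostrophic balance rearranged: |∂P/∂n| = f ρ V_g
|∂P/∂n| = 4.26×10⁻⁵ × 0.960 × 38.0 = 1.56×10⁻³ Pa/m
Isobar spacing: Δn = ΔP/|∂P/∂n| = 500 Pa / 1.56×10⁻³ Pa/m = 321531 m ≈ 320 km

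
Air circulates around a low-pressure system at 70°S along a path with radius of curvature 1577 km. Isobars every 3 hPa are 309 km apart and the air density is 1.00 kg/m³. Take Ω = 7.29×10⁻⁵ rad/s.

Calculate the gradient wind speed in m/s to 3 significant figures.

6.87 m/s

Coriolis parameter at 70°S:
f = 2Ω sin φ = 2 × 7.29×10⁻⁵ × sin 70° = 1.37×10⁻⁴ s⁻¹
Pressure gradient: |∂P/∂n| = 300 Pa / 309000 m = 9.71×10⁻⁴ Pa/m
Geostrophic speed: V_g = |∂P/∂n|/(fρ) = 9.71×10⁻⁴/(1.37×10⁻⁴ × 1.00) = 7.09 m/s
Around a low, centrifugal force acts outward with Coriolis, so pressure-gradient force balances both:
(1/ρ)|∂P/∂n| = fV + V²/R  →  V² + fR·V − fR·V_g = 0
With fR = 1.37×10⁻⁴ × 1577×10³ m = 216 m/s:
V = [−fR + √((fR)² + 4 fR V_g)]/2 = [−216 + √(216² + 4×216×7.09)]/2 = 6.87 m/s
Subgeostrophic (V < V_g = 7.09 m/s), as expected around a low.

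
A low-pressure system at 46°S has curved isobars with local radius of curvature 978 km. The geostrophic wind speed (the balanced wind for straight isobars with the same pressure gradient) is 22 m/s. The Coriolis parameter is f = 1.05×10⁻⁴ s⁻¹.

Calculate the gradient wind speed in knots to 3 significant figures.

Around a low, centrifugal force acts outward with Coriolis, so pressure-gradient force balances both:
(1/ρ)|∂P/∂n| = fV + V²/R  →  V² + fR·V − fR·V_g = 0
With fR = 1.05×10⁻⁴ × 978×10³ m = 103 m/s:
V = [−fR + √((fR)² + 4 fR V_g)]/2 = [−103 + √(103² + 4×103×22)]/2 = 18.6 m/s
Subgeostrophic (V < V_g = 22 m/s), as expected around a low.
Converting: 18.6 m/s × 1.944 = 36.2 knots

36.2 knots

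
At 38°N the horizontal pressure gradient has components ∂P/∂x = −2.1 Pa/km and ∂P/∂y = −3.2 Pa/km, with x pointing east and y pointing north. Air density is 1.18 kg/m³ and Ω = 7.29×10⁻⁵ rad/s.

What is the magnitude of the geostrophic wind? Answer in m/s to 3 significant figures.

Coriolis parameter at 38°N:
f = 2Ω sin φ = 2 × 7.29×10⁻⁵ × sin 38° = 8.98×10⁻⁵ s⁻¹
Component geostrophic relations (x east, y north):
u_g = −(1/(fρ)) ∂P/∂y,  v_g = (1/(fρ)) ∂P/∂x
u_g = −(−3.2×10⁻³)/(8.98×10⁻⁵ × 1.18) = 30.2 m/s;  v_g = (−2.1×10⁻³)/(8.98×10⁻⁵ × 1.18) = −19.8 m/s
|V_g| = √(u_g² + v_g²) = 36.1 m/s

36.1 m/s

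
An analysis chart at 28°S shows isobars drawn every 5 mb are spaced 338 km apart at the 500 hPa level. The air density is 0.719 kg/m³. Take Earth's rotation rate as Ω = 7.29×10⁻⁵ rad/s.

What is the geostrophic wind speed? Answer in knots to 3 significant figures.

58.4 knots

Coriolis parameter at 28°S:
f = 2Ω sin φ = 2 × 7.29×10⁻⁵ × sin 28° = 6.84×10⁻⁵ s⁻¹
Pressure gradient: |∂P/∂n| = 500 Pa / 338000 m = 1.48×10⁻³ Pa/m
Geostrophic balance (pressure-gradient force = Coriolis force):
V_g = (1/(fρ)) |∂P/∂n| = 1.48×10⁻³ / (6.84×10⁻⁵ × 0.719) = 30.1 m/s
Converting: 30.1 m/s × 1.944 = 58.4 knots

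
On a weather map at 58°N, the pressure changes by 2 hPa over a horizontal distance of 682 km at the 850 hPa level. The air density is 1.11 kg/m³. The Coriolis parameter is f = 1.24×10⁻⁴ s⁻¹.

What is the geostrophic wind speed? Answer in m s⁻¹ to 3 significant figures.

Pressure gradient: |∂P/∂n| = 200 Pa / 682000 m = 2.93×10⁻⁴ Pa/m
Geostrophic balance (pressure-gradient force = Coriolis force):
V_g = (1/(fρ)) |∂P/∂n| = 2.93×10⁻⁴ / (1.24×10⁻⁴ × 1.11) = 2.13 m/s

2.13 m s⁻¹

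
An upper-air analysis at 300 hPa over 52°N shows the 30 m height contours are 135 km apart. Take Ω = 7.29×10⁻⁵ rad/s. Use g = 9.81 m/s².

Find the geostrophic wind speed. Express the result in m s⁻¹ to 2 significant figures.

Coriolis parameter at 52°N:
f = 2Ω sin φ = 2 × 7.29×10⁻⁵ × sin 52° = 1.15×10⁻⁴ s⁻¹
Height gradient: |∂Z/∂n| = 30 m / 135000 m = 2.22×10⁻⁴
On a pressure surface, geostrophic balance gives V_g = (g/f)|∂Z/∂n|:
V_g = 9.81 × 2.22×10⁻⁴ / 1.15×10⁻⁴ = 19.0 m/s

19 m s⁻¹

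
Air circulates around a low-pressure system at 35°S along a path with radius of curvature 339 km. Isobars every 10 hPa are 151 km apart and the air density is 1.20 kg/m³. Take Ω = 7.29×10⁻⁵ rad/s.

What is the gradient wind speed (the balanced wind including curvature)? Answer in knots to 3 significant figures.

Coriolis parameter at 35°S:
f = 2Ω sin φ = 2 × 7.29×10⁻⁵ × sin 35° = 8.36×10⁻⁵ s⁻¹
Pressure gradient: |∂P/∂n| = 1000 Pa / 151000 m = 6.62×10⁻³ Pa/m
Geostrophic speed: V_g = |∂P/∂n|/(fρ) = 6.62×10⁻³/(8.36×10⁻⁵ × 1.20) = 66.0 m/s
Around a low, centrifugal force acts outward with Coriolis, so pressure-gradient force balances both:
(1/ρ)|∂P/∂n| = fV + V²/R  →  V² + fR·V − fR·V_g = 0
With fR = 8.36×10⁻⁵ × 339×10³ m = 28.3 m/s:
V = [−fR + √((fR)² + 4 fR V_g)]/2 = [−28.3 + √(28.3² + 4×28.3×66)]/2 = 31.3 m/s
Subgeostrophic (V < V_g = 66 m/s), as expected around a low.
Converting: 31.3 m/s × 1.944 = 60.9 knots

60.9 knots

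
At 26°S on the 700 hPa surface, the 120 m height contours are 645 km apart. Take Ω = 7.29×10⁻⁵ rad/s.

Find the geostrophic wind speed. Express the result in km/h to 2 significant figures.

Coriolis parameter at 26°S:
f = 2Ω sin φ = 2 × 7.29×10⁻⁵ × sin 26° = 6.39×10⁻⁵ s⁻¹
Height gradient: |∂Z/∂n| = 120 m / 645000 m = 1.86×10⁻⁴
On a pressure surface, geostrophic balance gives V_g = (g/f)|∂Z/∂n|:
V_g = 9.81 × 1.86×10⁻⁴ / 6.39×10⁻⁵ = 28.6 m/s
Converting: 28.6 m/s × 3.6 = 100 km/h

100 km/h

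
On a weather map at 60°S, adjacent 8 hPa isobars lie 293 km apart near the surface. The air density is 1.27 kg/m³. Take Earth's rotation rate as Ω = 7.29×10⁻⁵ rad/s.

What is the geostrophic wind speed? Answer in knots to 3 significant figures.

33.1 knots

Coriolis parameter at 60°S:
f = 2Ω sin φ = 2 × 7.29×10⁻⁵ × sin 60° = 1.26×10⁻⁴ s⁻¹
Pressure gradient: |∂P/∂n| = 800 Pa / 293000 m = 2.73×10⁻³ Pa/m
Geostrophic balance (pressure-gradient force = Coriolis force):
V_g = (1/(fρ)) |∂P/∂n| = 2.73×10⁻³ / (1.26×10⁻⁴ × 1.27) = 17.0 m/s
Converting: 17.0 m/s × 1.944 = 33.1 knots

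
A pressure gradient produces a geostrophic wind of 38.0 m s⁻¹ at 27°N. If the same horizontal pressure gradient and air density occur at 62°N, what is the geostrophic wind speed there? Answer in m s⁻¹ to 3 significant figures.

19.5 m s⁻¹

With the same pressure gradient and density, V_g ∝ 1/f ∝ 1/sin φ.
V₂ = V₁ · sin φ₁ / sin φ₂ = 38.0 × sin 27° / sin 62°
V₂ = 38.0 × 0.4540/0.8829 = 19.5 m s⁻¹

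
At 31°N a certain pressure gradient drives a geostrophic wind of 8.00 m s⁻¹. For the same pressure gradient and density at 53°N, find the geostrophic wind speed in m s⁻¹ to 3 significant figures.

With the same pressure gradient and density, V_g ∝ 1/f ∝ 1/sin φ.
V₂ = V₁ · sin φ₁ / sin φ₂ = 8.00 × sin 31° / sin 53°
V₂ = 8.00 × 0.5150/0.7986 = 5.16 m s⁻¹

5.16 m s⁻¹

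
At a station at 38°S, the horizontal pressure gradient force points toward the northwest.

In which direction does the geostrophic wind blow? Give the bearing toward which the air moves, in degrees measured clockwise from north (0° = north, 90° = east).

The pressure-gradient force points toward the northwest (bearing 315°).
Geostrophic balance: in the Southern Hemisphere the Coriolis force deflects motion to the left, so the geostrophic wind blows 90° to the left of the pressure-gradient force (low pressure on the right).
Rotating 315° by 90° counterclockwise gives 225° — the wind blows toward the southwest.

225°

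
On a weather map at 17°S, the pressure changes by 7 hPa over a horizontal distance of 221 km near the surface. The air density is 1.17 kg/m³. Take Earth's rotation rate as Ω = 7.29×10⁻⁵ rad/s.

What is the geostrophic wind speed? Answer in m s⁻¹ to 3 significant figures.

63.5 m s⁻¹

Coriolis parameter at 17°S:
f = 2Ω sin φ = 2 × 7.29×10⁻⁵ × sin 17° = 4.26×10⁻⁵ s⁻¹
Pressure gradient: |∂P/∂n| = 700 Pa / 221000 m = 3.17×10⁻³ Pa/m
Geostrophic balance (pressure-gradient force = Coriolis force):
V_g = (1/(fρ)) |∂P/∂n| = 3.17×10⁻³ / (4.26×10⁻⁵ × 1.17) = 63.5 m/s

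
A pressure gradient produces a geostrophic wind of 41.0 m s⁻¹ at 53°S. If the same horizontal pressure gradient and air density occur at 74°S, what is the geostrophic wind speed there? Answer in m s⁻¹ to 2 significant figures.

34 m s⁻¹

With the same pressure gradient and density, V_g ∝ 1/f ∝ 1/sin φ.
V₂ = V₁ · sin φ₁ / sin φ₂ = 41.0 × sin 53° / sin 74°
V₂ = 41.0 × 0.7986/0.9613 = 34 m s⁻¹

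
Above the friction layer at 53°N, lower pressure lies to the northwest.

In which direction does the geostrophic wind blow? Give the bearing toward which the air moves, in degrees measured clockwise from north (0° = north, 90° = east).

045°

The pressure-gradient force points toward the northwest (bearing 315°).
Geostrophic balance: in the Northern Hemisphere the Coriolis force deflects motion to the right, so the geostrophic wind blows 90° to the right of the pressure-gradient force (low pressure on the left).
Rotating 315° by 90° clockwise gives 045° — the wind blows toward the northeast.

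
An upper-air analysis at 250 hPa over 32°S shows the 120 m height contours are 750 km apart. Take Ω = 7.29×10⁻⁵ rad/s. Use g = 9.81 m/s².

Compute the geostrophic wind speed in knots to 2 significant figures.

39 knots

Coriolis parameter at 32°S:
f = 2Ω sin φ = 2 × 7.29×10⁻⁵ × sin 32° = 7.73×10⁻⁵ s⁻¹
Height gradient: |∂Z/∂n| = 120 m / 750000 m = 1.60×10⁻⁴
On a pressure surface, geostrophic balance gives V_g = (g/f)|∂Z/∂n|:
V_g = 9.81 × 1.60×10⁻⁴ / 7.73×10⁻⁵ = 20.3 m/s
Converting: 20.3 m/s × 1.944 = 39 knots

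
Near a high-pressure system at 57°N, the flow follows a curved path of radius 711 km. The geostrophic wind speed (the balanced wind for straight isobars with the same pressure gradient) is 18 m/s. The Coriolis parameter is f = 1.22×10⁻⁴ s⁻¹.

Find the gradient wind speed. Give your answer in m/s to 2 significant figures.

25 m/s

Around a high, pressure-gradient force acts outward with centrifugal, so Coriolis balances both:
fV = (1/ρ)|∂P/∂n| + V²/R  →  V² − fR·V + fR·V_g = 0
With fR = 1.22×10⁻⁴ × 711×10³ m = 86.7 m/s:
V = [fR − √((fR)² − 4 fR V_g)]/2 = [86.7 − √(86.7² − 4×86.7×18)]/2 = 25.5 m/s
Supergeostrophic (V > V_g = 18 m/s), as expected around a high.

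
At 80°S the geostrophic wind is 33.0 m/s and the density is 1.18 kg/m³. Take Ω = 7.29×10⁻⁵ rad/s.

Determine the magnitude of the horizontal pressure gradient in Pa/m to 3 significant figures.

Coriolis parameter at 80°S:
f = 2Ω sin φ = 2 × 7.29×10⁻⁵ × sin 80° = 1.44×10⁻⁴ s⁻¹
Geostrophic balance rearranged: |∂P/∂n| = f ρ V_g
|∂P/∂n| = 1.44×10⁻⁴ × 1.18 × 33.0 = 5.59×10⁻³ Pa/m

5.59×10⁻³ Pa/m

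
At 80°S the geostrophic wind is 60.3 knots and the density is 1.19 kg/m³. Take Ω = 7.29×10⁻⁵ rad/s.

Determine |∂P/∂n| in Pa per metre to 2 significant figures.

5.3×10⁻³ Pa/m

Coriolis parameter at 80°S:
f = 2Ω sin φ = 2 × 7.29×10⁻⁵ × sin 80° = 1.44×10⁻⁴ s⁻¹
Wind speed in SI: 60.3 knots = 31.0 m/s
Geostrophic balance rearranged: |∂P/∂n| = f ρ V_g
|∂P/∂n| = 1.44×10⁻⁴ × 1.19 × 31.0 = 5.30×10⁻³ Pa/m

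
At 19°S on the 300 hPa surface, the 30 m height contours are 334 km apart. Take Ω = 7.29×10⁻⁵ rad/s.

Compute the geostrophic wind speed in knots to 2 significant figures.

Coriolis parameter at 19°S:
f = 2Ω sin φ = 2 × 7.29×10⁻⁵ × sin 19° = 4.75×10⁻⁵ s⁻¹
Height gradient: |∂Z/∂n| = 30 m / 334000 m = 8.98×10⁻⁵
On a pressure surface, geostrophic balance gives V_g = (g/f)|∂Z/∂n|:
V_g = 9.81 × 8.98×10⁻⁵ / 4.75×10⁻⁵ = 18.6 m/s
Converting: 18.6 m/s × 1.944 = 36 knots

36 knots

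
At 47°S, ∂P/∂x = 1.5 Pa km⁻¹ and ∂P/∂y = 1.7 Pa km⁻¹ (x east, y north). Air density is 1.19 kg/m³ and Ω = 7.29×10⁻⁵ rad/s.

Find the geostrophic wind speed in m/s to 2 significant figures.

Coriolis parameter at 47°S:
f = 2Ω sin φ = 2 × 7.29×10⁻⁵ × sin 47° = 1.07×10⁻⁴ s⁻¹
In the Southern Hemisphere f is negative: f = −1.07×10⁻⁴ s⁻¹.
Component geostrophic relations (x east, y north):
u_g = −(1/(fρ)) ∂P/∂y,  v_g = (1/(fρ)) ∂P/∂x
u_g = −(1.7×10⁻³)/(−1.07×10⁻⁴ × 1.19) = 13.4 m/s;  v_g = (1.5×10⁻³)/(−1.07×10⁻⁴ × 1.19) = −11.8 m/s
|V_g| = √(u_g² + v_g²) = 17.9 m/s

18 m/s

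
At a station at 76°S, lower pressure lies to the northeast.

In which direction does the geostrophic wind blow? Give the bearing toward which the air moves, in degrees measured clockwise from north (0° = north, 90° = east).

The pressure-gradient force points toward the northeast (bearing 045°).
Geostrophic balance: in the Southern Hemisphere the Coriolis force deflects motion to the left, so the geostrophic wind blows 90° to the left of the pressure-gradient force (low pressure on the right).
Rotating 045° by 90° counterclockwise gives 315° — the wind blows toward the northwest.

315°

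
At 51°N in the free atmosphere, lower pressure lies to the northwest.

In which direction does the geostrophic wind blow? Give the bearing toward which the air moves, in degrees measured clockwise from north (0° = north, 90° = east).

The pressure-gradient force points toward the northwest (bearing 315°).
Geostrophic balance: in the Northern Hemisphere the Coriolis force deflects motion to the right, so the geostrophic wind blows 90° to the right of the pressure-gradient force (low pressure on the left).
Rotating 315° by 90° clockwise gives 045° — the wind blows toward the northeast.

045°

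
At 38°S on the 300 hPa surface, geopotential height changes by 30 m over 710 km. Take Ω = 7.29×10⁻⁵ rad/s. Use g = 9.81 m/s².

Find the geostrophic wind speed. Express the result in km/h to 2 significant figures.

17 km/h

Coriolis parameter at 38°S:
f = 2Ω sin φ = 2 × 7.29×10⁻⁵ × sin 38° = 8.98×10⁻⁵ s⁻¹
Height gradient: |∂Z/∂n| = 30 m / 710000 m = 4.23×10⁻⁵
On a pressure surface, geostrophic balance gives V_g = (g/f)|∂Z/∂n|:
V_g = 9.81 × 4.23×10⁻⁵ / 8.98×10⁻⁵ = 4.62 m/s
Converting: 4.62 m/s × 3.6 = 17 km/h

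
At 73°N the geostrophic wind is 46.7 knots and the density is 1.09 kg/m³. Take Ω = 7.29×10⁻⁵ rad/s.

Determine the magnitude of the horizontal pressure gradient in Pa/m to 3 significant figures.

3.65×10⁻³ Pa/m

Coriolis parameter at 73°N:
f = 2Ω sin φ = 2 × 7.29×10⁻⁵ × sin 73° = 1.39×10⁻⁴ s⁻¹
Wind speed in SI: 46.7 knots = 24.0 m/s
Geostrophic balance rearranged: |∂P/∂n| = f ρ V_g
|∂P/∂n| = 1.39×10⁻⁴ × 1.09 × 24.0 = 3.65×10⁻³ Pa/m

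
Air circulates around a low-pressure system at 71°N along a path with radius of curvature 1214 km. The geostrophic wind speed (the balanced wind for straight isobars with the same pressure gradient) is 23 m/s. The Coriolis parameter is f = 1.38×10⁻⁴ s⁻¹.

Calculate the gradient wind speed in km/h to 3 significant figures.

73.8 km/h

Around a low, centrifugal force acts outward with Coriolis, so pressure-gradient force balances both:
(1/ρ)|∂P/∂n| = fV + V²/R  →  V² + fR·V − fR·V_g = 0
With fR = 1.38×10⁻⁴ × 1214×10³ m = 168 m/s:
V = [−fR + √((fR)² + 4 fR V_g)]/2 = [−168 + √(168² + 4×168×23)]/2 = 20.5 m/s
Subgeostrophic (V < V_g = 23 m/s), as expected around a low.
Converting: 20.5 m/s × 3.6 = 73.8 km/h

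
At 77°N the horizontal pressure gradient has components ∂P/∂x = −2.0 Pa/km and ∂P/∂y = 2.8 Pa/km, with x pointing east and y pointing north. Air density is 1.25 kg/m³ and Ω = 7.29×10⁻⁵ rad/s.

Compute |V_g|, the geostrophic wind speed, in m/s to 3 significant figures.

Coriolis parameter at 77°N:
f = 2Ω sin φ = 2 × 7.29×10⁻⁵ × sin 77° = 1.42×10⁻⁴ s⁻¹
Component geostrophic relations (x east, y north):
u_g = −(1/(fρ)) ∂P/∂y,  v_g = (1/(fρ)) ∂P/∂x
u_g = −(2.8×10⁻³)/(1.42×10⁻⁴ × 1.25) = −15.8 m/s;  v_g = (−2.0×10⁻³)/(1.42×10⁻⁴ × 1.25) = −11.3 m/s
|V_g| = √(u_g² + v_g²) = 19.4 m/s

19.4 m/s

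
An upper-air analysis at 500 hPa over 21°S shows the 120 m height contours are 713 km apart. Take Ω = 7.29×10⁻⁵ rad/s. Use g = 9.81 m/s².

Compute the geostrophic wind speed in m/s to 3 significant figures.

Coriolis parameter at 21°S:
f = 2Ω sin φ = 2 × 7.29×10⁻⁵ × sin 21° = 5.23×10⁻⁵ s⁻¹
Height gradient: |∂Z/∂n| = 120 m / 713000 m = 1.68×10⁻⁴
On a pressure surface, geostrophic balance gives V_g = (g/f)|∂Z/∂n|:
V_g = 9.81 × 1.68×10⁻⁴ / 5.23×10⁻⁵ = 31.6 m/s

31.6 m/s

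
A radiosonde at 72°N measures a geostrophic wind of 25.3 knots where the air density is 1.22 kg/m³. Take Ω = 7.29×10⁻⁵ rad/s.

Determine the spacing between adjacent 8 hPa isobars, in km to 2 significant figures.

360 km

Coriolis parameter at 72°N:
f = 2Ω sin φ = 2 × 7.29×10⁻⁵ × sin 72° = 1.39×10⁻⁴ s⁻¹
Wind speed in SI: 25.3 knots = 13.0 m/s
Geostrophic balance rearranged: |∂P/∂n| = f ρ V_g
|∂P/∂n| = 1.39×10⁻⁴ × 1.22 × 13.0 = 2.20×10⁻³ Pa/m
Isobar spacing: Δn = ΔP/|∂P/∂n| = 800 Pa / 2.20×10⁻³ Pa/m = 363335 m ≈ 360 km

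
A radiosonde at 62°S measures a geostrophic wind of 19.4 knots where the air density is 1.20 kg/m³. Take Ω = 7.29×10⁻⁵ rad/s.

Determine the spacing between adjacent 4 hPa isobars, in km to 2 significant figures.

Coriolis parameter at 62°S:
f = 2Ω sin φ = 2 × 7.29×10⁻⁵ × sin 62° = 1.29×10⁻⁴ s⁻¹
Wind speed in SI: 19.4 knots = 9.98 m/s
Geostrophic balance rearranged: |∂P/∂n| = f ρ V_g
|∂P/∂n| = 1.29×10⁻⁴ × 1.20 × 9.98 = 1.54×10⁻³ Pa/m
Isobar spacing: Δn = ΔP/|∂P/∂n| = 400 Pa / 1.54×10⁻³ Pa/m = 259446 m ≈ 260 km

260 km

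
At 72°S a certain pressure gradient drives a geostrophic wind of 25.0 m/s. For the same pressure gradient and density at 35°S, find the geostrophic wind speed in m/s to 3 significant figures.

41.5 m/s

With the same pressure gradient and density, V_g ∝ 1/f ∝ 1/sin φ.
V₂ = V₁ · sin φ₁ / sin φ₂ = 25.0 × sin 72° / sin 35°
V₂ = 25.0 × 0.9511/0.5736 = 41.5 m/s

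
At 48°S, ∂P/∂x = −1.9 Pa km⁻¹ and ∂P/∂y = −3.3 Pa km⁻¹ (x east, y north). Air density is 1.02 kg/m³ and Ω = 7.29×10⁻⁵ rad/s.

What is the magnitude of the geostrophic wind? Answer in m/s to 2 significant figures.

34 m/s

Coriolis parameter at 48°S:
f = 2Ω sin φ = 2 × 7.29×10⁻⁵ × sin 48° = 1.08×10⁻⁴ s⁻¹
In the Southern Hemisphere f is negative: f = −1.08×10⁻⁴ s⁻¹.
Component geostrophic relations (x east, y north):
u_g = −(1/(fρ)) ∂P/∂y,  v_g = (1/(fρ)) ∂P/∂x
u_g = −(−3.3×10⁻³)/(−1.08×10⁻⁴ × 1.02) = −29.9 m/s;  v_g = (−1.9×10⁻³)/(−1.08×10⁻⁴ × 1.02) = 17.2 m/s
|V_g| = √(u_g² + v_g²) = 34.5 m/s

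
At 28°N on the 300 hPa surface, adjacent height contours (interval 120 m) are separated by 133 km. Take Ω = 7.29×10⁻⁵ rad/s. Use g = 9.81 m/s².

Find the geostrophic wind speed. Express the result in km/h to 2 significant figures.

470 km/h

Coriolis parameter at 28°N:
f = 2Ω sin φ = 2 × 7.29×10⁻⁵ × sin 28° = 6.84×10⁻⁵ s⁻¹
Height gradient: |∂Z/∂n| = 120 m / 133000 m = 9.02×10⁻⁴
On a pressure surface, geostrophic balance gives V_g = (g/f)|∂Z/∂n|:
V_g = 9.81 × 9.02×10⁻⁴ / 6.84×10⁻⁵ = 129 m/s
Converting: 129 m/s × 3.6 = 470 km/h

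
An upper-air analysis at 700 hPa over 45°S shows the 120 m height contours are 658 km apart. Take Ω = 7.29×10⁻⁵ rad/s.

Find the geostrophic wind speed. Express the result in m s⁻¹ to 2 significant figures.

Coriolis parameter at 45°S:
f = 2Ω sin φ = 2 × 7.29×10⁻⁵ × sin 45° = 1.03×10⁻⁴ s⁻¹
Height gradient: |∂Z/∂n| = 120 m / 658000 m = 1.82×10⁻⁴
On a pressure surface, geostrophic balance gives V_g = (g/f)|∂Z/∂n|:
V_g = 9.81 × 1.82×10⁻⁴ / 1.03×10⁻⁴ = 17.4 m/s

17 m s⁻¹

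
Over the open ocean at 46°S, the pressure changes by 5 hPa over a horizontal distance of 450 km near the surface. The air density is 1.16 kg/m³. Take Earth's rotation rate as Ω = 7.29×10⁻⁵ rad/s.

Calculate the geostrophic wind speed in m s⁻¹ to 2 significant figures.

Coriolis parameter at 46°S:
f = 2Ω sin φ = 2 × 7.29×10⁻⁵ × sin 46° = 1.05×10⁻⁴ s⁻¹
Pressure gradient: |∂P/∂n| = 500 Pa / 450000 m = 1.11×10⁻³ Pa/m
Geostrophic balance (pressure-gradient force = Coriolis force):
V_g = (1/(fρ)) |∂P/∂n| = 1.11×10⁻³ / (1.05×10⁻⁴ × 1.16) = 9.13 m/s

9.1 m s⁻¹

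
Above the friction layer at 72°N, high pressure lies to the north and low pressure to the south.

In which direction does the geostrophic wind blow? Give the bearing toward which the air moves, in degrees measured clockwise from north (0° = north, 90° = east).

The pressure-gradient force points toward the south (bearing 180°).
Geostrophic balance: in the Northern Hemisphere the Coriolis force deflects motion to the right, so the geostrophic wind blows 90° to the right of the pressure-gradient force (low pressure on the left).
Rotating 180° by 90° clockwise gives 270° — the wind blows toward the west.

270°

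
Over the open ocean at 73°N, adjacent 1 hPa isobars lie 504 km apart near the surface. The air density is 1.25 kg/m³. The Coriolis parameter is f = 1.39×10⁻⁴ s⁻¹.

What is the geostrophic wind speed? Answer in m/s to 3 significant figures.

Pressure gradient: |∂P/∂n| = 100 Pa / 504000 m = 1.98×10⁻⁴ Pa/m
Geostrophic balance (pressure-gradient force = Coriolis force):
V_g = (1/(fρ)) |∂P/∂n| = 1.98×10⁻⁴ / (1.39×10⁻⁴ × 1.25) = 1.14 m/s

1.14 m/s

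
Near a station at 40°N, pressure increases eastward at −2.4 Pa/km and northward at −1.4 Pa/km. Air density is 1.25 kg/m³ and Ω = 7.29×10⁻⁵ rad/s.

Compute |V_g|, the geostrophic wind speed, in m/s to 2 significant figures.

Coriolis parameter at 40°N:
f = 2Ω sin φ = 2 × 7.29×10⁻⁵ × sin 40° = 9.37×10⁻⁵ s⁻¹
Component geostrophic relations (x east, y north):
u_g = −(1/(fρ)) ∂P/∂y,  v_g = (1/(fρ)) ∂P/∂x
u_g = −(−1.4×10⁻³)/(9.37×10⁻⁵ × 1.25) = 12.0 m/s;  v_g = (−2.4×10⁻³)/(9.37×10⁻⁵ × 1.25) = −20.5 m/s
|V_g| = √(u_g² + v_g²) = 23.7 m/s

24 m/s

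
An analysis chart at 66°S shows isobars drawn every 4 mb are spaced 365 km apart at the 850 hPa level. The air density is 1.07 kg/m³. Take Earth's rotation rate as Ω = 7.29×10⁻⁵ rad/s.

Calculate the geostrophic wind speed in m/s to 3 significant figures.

7.69 m/s

Coriolis parameter at 66°S:
f = 2Ω sin φ = 2 × 7.29×10⁻⁵ × sin 66° = 1.33×10⁻⁴ s⁻¹
Pressure gradient: |∂P/∂n| = 400 Pa / 365000 m = 1.10×10⁻³ Pa/m
Geostrophic balance (pressure-gradient force = Coriolis force):
V_g = (1/(fρ)) |∂P/∂n| = 1.10×10⁻³ / (1.33×10⁻⁴ × 1.07) = 7.69 m/s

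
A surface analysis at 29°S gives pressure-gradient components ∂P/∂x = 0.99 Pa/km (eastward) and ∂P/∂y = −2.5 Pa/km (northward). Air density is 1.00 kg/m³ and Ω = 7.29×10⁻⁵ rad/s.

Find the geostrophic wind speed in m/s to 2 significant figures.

Coriolis parameter at 29°S:
f = 2Ω sin φ = 2 × 7.29×10⁻⁵ × sin 29° = 7.07×10⁻⁵ s⁻¹
In the Southern Hemisphere f is negative: f = −7.07×10⁻⁵ s⁻¹.
Component geostrophic relations (x east, y north):
u_g = −(1/(fρ)) ∂P/∂y,  v_g = (1/(fρ)) ∂P/∂x
u_g = −(−2.5×10⁻³)/(−7.07×10⁻⁵ × 1.00) = −35.4 m/s;  v_g = (0.99×10⁻³)/(−7.07×10⁻⁵ × 1.00) = −14.0 m/s
|V_g| = √(u_g² + v_g²) = 38.0 m/s

38 m/s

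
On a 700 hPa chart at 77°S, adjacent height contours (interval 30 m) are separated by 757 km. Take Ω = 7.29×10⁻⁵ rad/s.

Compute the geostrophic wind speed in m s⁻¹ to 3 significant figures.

Coriolis parameter at 77°S:
f = 2Ω sin φ = 2 × 7.29×10⁻⁵ × sin 77° = 1.42×10⁻⁴ s⁻¹
Height gradient: |∂Z/∂n| = 30 m / 757000 m = 3.96×10⁻⁵
On a pressure surface, geostrophic balance gives V_g = (g/f)|∂Z/∂n|:
V_g = 9.81 × 3.96×10⁻⁵ / 1.42×10⁻⁴ = 2.74 m/s

2.74 m s⁻¹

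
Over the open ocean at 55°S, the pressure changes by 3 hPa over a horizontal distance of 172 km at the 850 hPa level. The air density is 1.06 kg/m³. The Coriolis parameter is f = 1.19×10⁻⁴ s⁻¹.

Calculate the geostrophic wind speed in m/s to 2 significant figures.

Pressure gradient: |∂P/∂n| = 300 Pa / 172000 m = 1.74×10⁻³ Pa/m
Geostrophic balance (pressure-gradient force = Coriolis force):
V_g = (1/(fρ)) |∂P/∂n| = 1.74×10⁻³ / (1.19×10⁻⁴ × 1.06) = 13.8 m/s

14 m/s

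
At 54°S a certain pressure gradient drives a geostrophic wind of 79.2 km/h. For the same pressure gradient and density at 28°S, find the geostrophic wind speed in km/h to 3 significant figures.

With the same pressure gradient and density, V_g ∝ 1/f ∝ 1/sin φ.
V₂ = V₁ · sin φ₁ / sin φ₂ = 79.2 × sin 54° / sin 28°
V₂ = 79.2 × 0.8090/0.4695 = 136 km/h

136 km/h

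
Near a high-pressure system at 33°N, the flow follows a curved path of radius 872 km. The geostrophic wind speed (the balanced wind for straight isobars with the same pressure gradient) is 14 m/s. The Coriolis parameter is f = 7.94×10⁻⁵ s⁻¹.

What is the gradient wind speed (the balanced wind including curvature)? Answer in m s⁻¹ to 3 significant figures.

Around a high, pressure-gradient force acts outward with centrifugal, so Coriolis balances both:
fV = (1/ρ)|∂P/∂n| + V²/R  →  V² − fR·V + fR·V_g = 0
With fR = 7.94×10⁻⁵ × 872×10³ m = 69.2 m/s:
V = [fR − √((fR)² − 4 fR V_g)]/2 = [69.2 − √(69.2² − 4×69.2×14)]/2 = 19.5 m/s
Supergeostrophic (V > V_g = 14 m/s), as expected around a high.

19.5 m s⁻¹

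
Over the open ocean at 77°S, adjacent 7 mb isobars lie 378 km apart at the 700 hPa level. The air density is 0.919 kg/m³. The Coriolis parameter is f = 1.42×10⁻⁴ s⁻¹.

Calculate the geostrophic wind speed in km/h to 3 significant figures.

51.1 km/h

Pressure gradient: |∂P/∂n| = 700 Pa / 378000 m = 1.85×10⁻³ Pa/m
Geostrophic balance (pressure-gradient force = Coriolis force):
V_g = (1/(fρ)) |∂P/∂n| = 1.85×10⁻³ / (1.42×10⁻⁴ × 0.919) = 14.2 m/s
Converting: 14.2 m/s × 3.6 = 51.1 km/h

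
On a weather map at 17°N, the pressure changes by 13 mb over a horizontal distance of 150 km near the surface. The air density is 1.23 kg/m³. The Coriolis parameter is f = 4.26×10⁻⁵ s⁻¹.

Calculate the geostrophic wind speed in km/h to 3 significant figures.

Pressure gradient: |∂P/∂n| = 1300 Pa / 150000 m = 8.67×10⁻³ Pa/m
Geostrophic balance (pressure-gradient force = Coriolis force):
V_g = (1/(fρ)) |∂P/∂n| = 8.67×10⁻³ / (4.26×10⁻⁵ × 1.23) = 165 m/s
Converting: 165 m/s × 3.6 = 595 km/h

595 km/h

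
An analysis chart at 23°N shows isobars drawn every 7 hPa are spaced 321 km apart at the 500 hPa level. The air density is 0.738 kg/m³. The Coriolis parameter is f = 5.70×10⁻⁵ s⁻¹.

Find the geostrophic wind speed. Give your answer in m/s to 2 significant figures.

52 m/s

Pressure gradient: |∂P/∂n| = 700 Pa / 321000 m = 2.18×10⁻³ Pa/m
Geostrophic balance (pressure-gradient force = Coriolis force):
V_g = (1/(fρ)) |∂P/∂n| = 2.18×10⁻³ / (5.70×10⁻⁵ × 0.738) = 51.8 m/s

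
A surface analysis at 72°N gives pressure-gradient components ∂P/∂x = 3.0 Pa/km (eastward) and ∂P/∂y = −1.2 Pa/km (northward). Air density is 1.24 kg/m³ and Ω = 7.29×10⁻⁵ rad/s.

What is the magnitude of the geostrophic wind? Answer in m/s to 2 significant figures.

Coriolis parameter at 72°N:
f = 2Ω sin φ = 2 × 7.29×10⁻⁵ × sin 72° = 1.39×10⁻⁴ s⁻¹
Component geostrophic relations (x east, y north):
u_g = −(1/(fρ)) ∂P/∂y,  v_g = (1/(fρ)) ∂P/∂x
u_g = −(−1.2×10⁻³)/(1.39×10⁻⁴ × 1.24) = 6.98 m/s;  v_g = (3.0×10⁻³)/(1.39×10⁻⁴ × 1.24) = 17.4 m/s
|V_g| = √(u_g² + v_g²) = 18.8 m/s

19 m/s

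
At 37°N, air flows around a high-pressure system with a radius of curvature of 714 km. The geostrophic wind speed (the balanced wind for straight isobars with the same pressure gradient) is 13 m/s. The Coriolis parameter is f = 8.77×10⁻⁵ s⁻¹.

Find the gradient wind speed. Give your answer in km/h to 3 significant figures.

66.3 km/h

Around a high, pressure-gradient force acts outward with centrifugal, so Coriolis balances both:
fV = (1/ρ)|∂P/∂n| + V²/R  →  V² − fR·V + fR·V_g = 0
With fR = 8.77×10⁻⁵ × 714×10³ m = 62.6 m/s:
V = [fR − √((fR)² − 4 fR V_g)]/2 = [62.6 − √(62.6² − 4×62.6×13)]/2 = 18.4 m/s
Supergeostrophic (V > V_g = 13 m/s), as expected around a high.
Converting: 18.4 m/s × 3.6 = 66.3 km/h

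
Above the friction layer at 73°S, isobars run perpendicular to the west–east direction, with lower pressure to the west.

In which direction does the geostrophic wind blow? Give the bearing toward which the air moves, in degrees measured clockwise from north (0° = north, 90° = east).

The pressure-gradient force points toward the west (bearing 270°).
Geostrophic balance: in the Southern Hemisphere the Coriolis force deflects motion to the left, so the geostrophic wind blows 90° to the left of the pressure-gradient force (low pressure on the right).
Rotating 270° by 90° counterclockwise gives 180° — the wind blows toward the south.

180°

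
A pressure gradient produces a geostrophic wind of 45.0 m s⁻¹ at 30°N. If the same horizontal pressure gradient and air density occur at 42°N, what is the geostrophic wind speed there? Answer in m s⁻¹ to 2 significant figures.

34 m s⁻¹

With the same pressure gradient and density, V_g ∝ 1/f ∝ 1/sin φ.
V₂ = V₁ · sin φ₁ / sin φ₂ = 45.0 × sin 30° / sin 42°
V₂ = 45.0 × 0.5000/0.6691 = 34 m s⁻¹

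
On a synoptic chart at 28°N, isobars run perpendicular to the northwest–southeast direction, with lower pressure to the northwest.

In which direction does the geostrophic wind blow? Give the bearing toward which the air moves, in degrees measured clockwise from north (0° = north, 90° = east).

045°

The pressure-gradient force points toward the northwest (bearing 315°).
Geostrophic balance: in the Northern Hemisphere the Coriolis force deflects motion to the right, so the geostrophic wind blows 90° to the right of the pressure-gradient force (low pressure on the left).
Rotating 315° by 90° clockwise gives 045° — the wind blows toward the northeast.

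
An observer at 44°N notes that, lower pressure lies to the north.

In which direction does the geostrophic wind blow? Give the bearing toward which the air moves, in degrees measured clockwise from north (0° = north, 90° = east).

The pressure-gradient force points toward the north (bearing 000°).
Geostrophic balance: in the Northern Hemisphere the Coriolis force deflects motion to the right, so the geostrophic wind blows 90° to the right of the pressure-gradient force (low pressure on the left).
Rotating 000° by 90° clockwise gives 090° — the wind blows toward the east.

090°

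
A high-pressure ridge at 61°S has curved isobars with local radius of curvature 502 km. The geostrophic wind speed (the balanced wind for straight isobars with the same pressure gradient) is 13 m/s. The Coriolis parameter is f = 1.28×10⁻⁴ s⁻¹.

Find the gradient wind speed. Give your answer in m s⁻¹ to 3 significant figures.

Around a high, pressure-gradient force acts outward with centrifugal, so Coriolis balances both:
fV = (1/ρ)|∂P/∂n| + V²/R  →  V² − fR·V + fR·V_g = 0
With fR = 1.28×10⁻⁴ × 502×10³ m = 64.3 m/s:
V = [fR − √((fR)² − 4 fR V_g)]/2 = [64.3 − √(64.3² − 4×64.3×13)]/2 = 18.1 m/s
Supergeostrophic (V > V_g = 13 m/s), as expected around a high.

18.1 m s⁻¹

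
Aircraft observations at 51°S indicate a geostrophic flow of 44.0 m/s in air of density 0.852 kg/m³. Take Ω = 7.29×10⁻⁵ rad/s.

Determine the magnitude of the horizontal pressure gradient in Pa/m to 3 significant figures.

Coriolis parameter at 51°S:
f = 2Ω sin φ = 2 × 7.29×10⁻⁵ × sin 51° = 1.13×10⁻⁴ s⁻¹
Geostrophic balance rearranged: |∂P/∂n| = f ρ V_g
|∂P/∂n| = 1.13×10⁻⁴ × 0.852 × 44.0 = 4.25×10⁻³ Pa/m

4.25×10⁻³ Pa/m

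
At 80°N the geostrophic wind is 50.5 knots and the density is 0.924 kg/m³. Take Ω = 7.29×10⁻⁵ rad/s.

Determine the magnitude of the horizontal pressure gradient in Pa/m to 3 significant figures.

Coriolis parameter at 80°N:
f = 2Ω sin φ = 2 × 7.29×10⁻⁵ × sin 80° = 1.44×10⁻⁴ s⁻¹
Wind speed in SI: 50.5 knots = 26.0 m/s
Geostrophic balance rearranged: |∂P/∂n| = f ρ V_g
|∂P/∂n| = 1.44×10⁻⁴ × 0.924 × 26.0 = 3.45×10⁻³ Pa/m

3.45×10⁻³ Pa/m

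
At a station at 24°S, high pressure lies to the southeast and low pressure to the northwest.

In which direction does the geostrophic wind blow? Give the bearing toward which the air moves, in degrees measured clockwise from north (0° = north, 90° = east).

The pressure-gradient force points toward the northwest (bearing 315°).
Geostrophic balance: in the Southern Hemisphere the Coriolis force deflects motion to the left, so the geostrophic wind blows 90° to the left of the pressure-gradient force (low pressure on the right).
Rotating 315° by 90° counterclockwise gives 225° — the wind blows toward the southwest.

225°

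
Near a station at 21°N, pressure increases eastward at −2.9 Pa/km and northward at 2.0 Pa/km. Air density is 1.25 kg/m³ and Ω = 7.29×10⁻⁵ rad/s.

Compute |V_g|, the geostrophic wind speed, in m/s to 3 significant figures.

Coriolis parameter at 21°N:
f = 2Ω sin φ = 2 × 7.29×10⁻⁵ × sin 21° = 5.23×10⁻⁵ s⁻¹
Component geostrophic relations (x east, y north):
u_g = −(1/(fρ)) ∂P/∂y,  v_g = (1/(fρ)) ∂P/∂x
u_g = −(2.0×10⁻³)/(5.23×10⁻⁵ × 1.25) = −30.6 m/s;  v_g = (−2.9×10⁻³)/(5.23×10⁻⁵ × 1.25) = −44.4 m/s
|V_g| = √(u_g² + v_g²) = 53.9 m/s

53.9 m/s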